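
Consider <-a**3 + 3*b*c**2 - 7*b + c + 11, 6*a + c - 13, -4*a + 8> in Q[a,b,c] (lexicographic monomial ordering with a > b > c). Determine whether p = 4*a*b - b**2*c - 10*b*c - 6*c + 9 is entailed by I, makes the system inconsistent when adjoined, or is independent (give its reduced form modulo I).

4*a*b - b**2*c - 10*b*c - 6*c + 9 lies in I (it reduces to 0).

First compute the reduced Gröbner basis of I by Buchberger's algorithm.
f_1 = -a**3 + 3*b*c**2 - 7*b + c + 11, LT = a**3.
f_2 = 6*a + c - 13, LT = a.
f_3 = -4*a + 8, LT = a.

S(f_1,f_2): lcm = a**3. S = -1/6*a**2*c + 13/6*a**2 - 3*b*c**2 + 7*b - c - 11.
  leading term a**2*c: subtract (-1/36*a*c)·f_2 from -1/6*a**2*c + 13/6*a**2 - 3*b*c**2 + 7*b - c - 11 → 13/6*a**2 + 1/36*a*c**2 - 13/36*a*c - 3*b*c**2 + 7*b - c - 11
  leading term a**2: subtract (13/36*a)·f_2 from 13/6*a**2 + 1/36*a*c**2 - 13/36*a*c - 3*b*c**2 + 7*b - c - 11 → 1/36*a*c**2 - 13/18*a*c + 169/36*a - 3*b*c**2 + 7*b - c - 11
  leading term a*c**2: subtract (1/216*c**2)·f_2 from 1/36*a*c**2 - 13/18*a*c + 169/36*a - 3*b*c**2 + 7*b - c - 11 → -13/18*a*c + 169/36*a - 3*b*c**2 + 7*b - 1/216*c**3 + 13/216*c**2 - c - 11
  leading term a*c: subtract (-13/108*c)·f_2 from -13/18*a*c + 169/36*a - 3*b*c**2 + 7*b - 1/216*c**3 + 13/216*c**2 - c - 11 → 169/36*a - 3*b*c**2 + 7*b - 1/216*c**3 + 13/72*c**2 - 277/108*c - 11
  leading term a: subtract (169/216)·f_2 from 169/36*a - 3*b*c**2 + 7*b - 1/216*c**3 + 13/72*c**2 - 277/108*c - 11 → -3*b*c**2 + 7*b - 1/216*c**3 + 13/72*c**2 - 241/72*c - 179/216
  leading term b*c**2: no divisor's leading term divides it; move -3*b*c**2 to the remainder.
  leading term b: no divisor's leading term divides it; move 7*b to the remainder.
  leading term c**3: no divisor's leading term divides it; move -1/216*c**3 to the remainder.
  leading term c**2: no divisor's leading term divides it; move 13/72*c**2 to the remainder.
  leading term c: no divisor's leading term divides it; move -241/72*c to the remainder.
  leading term 1: no divisor's leading term divides it; move -179/216 to the remainder.
  remainder -3*b*c**2 + 7*b - 1/216*c**3 + 13/72*c**2 - 241/72*c - 179/216 ≠ 0; add h_4 = -3*b*c**2 + 7*b - 1/216*c**3 + 13/72*c**2 - 241/72*c - 179/216 to the basis.

S(f_1,f_3): lcm = a**3. S = 2*a**2 - 3*b*c**2 + 7*b - c - 11.
  leading term a**2: subtract (1/3*a)·f_2 from 2*a**2 - 3*b*c**2 + 7*b - c - 11 → -1/3*a*c + 13/3*a - 3*b*c**2 + 7*b - c - 11
  leading term a*c: subtract (-1/18*c)·f_2 from -1/3*a*c + 13/3*a - 3*b*c**2 + 7*b - c - 11 → 13/3*a - 3*b*c**2 + 7*b + 1/18*c**2 - 31/18*c - 11
  leading term a: subtract (13/18)·f_2 from 13/3*a - 3*b*c**2 + 7*b + 1/18*c**2 - 31/18*c - 11 → -3*b*c**2 + 7*b + 1/18*c**2 - 22/9*c - 29/18
  leading term b*c**2: subtract (1)·h_4 from -3*b*c**2 + 7*b + 1/18*c**2 - 22/9*c - 29/18 → 1/216*c**3 - 1/8*c**2 + 65/72*c - 169/216
  leading term c**3: no divisor's leading term divides it; move 1/216*c**3 to the remainder.
  leading term c**2: no divisor's leading term divides it; move -1/8*c**2 to the remainder.
  leading term c: no divisor's leading term divides it; move 65/72*c to the remainder.
  leading term 1: no divisor's leading term divides it; move -169/216 to the remainder.
  remainder 1/216*c**3 - 1/8*c**2 + 65/72*c - 169/216 ≠ 0; add h_5 = 1/216*c**3 - 1/8*c**2 + 65/72*c - 169/216 to the basis.

S(f_2,f_3): lcm = a. S = 1/6*c - 1/6.
  leading term c: no divisor's leading term divides it; move 1/6*c to the remainder.
  leading term 1: no divisor's leading term divides it; move -1/6 to the remainder.
  remainder 1/6*c - 1/6 ≠ 0; add h_6 = 1/6*c - 1/6 to the basis.

S(h_4,h_5): lcm = b*c**3. S = 27*b*c**2 - 592/3*b*c + 169*b + 1/648*c**4 - 13/216*c**3 + 241/216*c**2 + 179/648*c.
  leading term b*c**2: subtract (-9)·h_4 from 27*b*c**2 - 592/3*b*c + 169*b + 1/648*c**4 - 13/216*c**3 + 241/216*c**2 + 179/648*c → -592/3*b*c + 232*b + 1/648*c**4 - 11/108*c**3 + 74/27*c**2 - 9671/324*c - 179/24
  leading term b*c: subtract (-1184*b)·h_6 from -592/3*b*c + 232*b + 1/648*c**4 - 11/108*c**3 + 74/27*c**2 - 9671/324*c - 179/24 → 104/3*b + 1/648*c**4 - 11/108*c**3 + 74/27*c**2 - 9671/324*c - 179/24
  leading term b: no divisor's leading term divides it; move 104/3*b to the remainder.
  leading term c**4: subtract (1/3*c)·h_5 from 1/648*c**4 - 11/108*c**3 + 74/27*c**2 - 9671/324*c - 179/24 → -13/216*c**3 + 527/216*c**2 - 6391/216*c - 179/24
  leading term c**3: subtract (-13)·h_5 from -13/216*c**3 + 527/216*c**2 - 6391/216*c - 179/24 → 22/27*c**2 - 482/27*c - 476/27
  leading term c**2: subtract (44/9*c)·h_6 from 22/27*c**2 - 482/27*c - 476/27 → -460/27*c - 476/27
  leading term c: subtract (-920/9)·h_6 from -460/27*c - 476/27 → -104/3
  leading term 1: no divisor's leading term divides it; move -104/3 to the remainder.
  remainder 104/3*b - 104/3 ≠ 0; add h_7 = 104/3*b - 104/3 to the basis.

The other S-polynomials (S(f_1,h_4), S(f_2,h_4), S(f_3,h_4), S(f_1,h_5), S(f_2,h_5), S(f_3,h_5), S(f_1,h_6), S(f_2,h_6), S(f_3,h_6), S(h_4,h_6), S(h_5,h_6), S(f_1,h_7), S(f_2,h_7), S(f_3,h_7), S(h_4,h_7), S(h_5,h_7), S(h_6,h_7)) all reduce to 0 modulo the current basis, so we have a Gröbner basis.
Inter-reduce: drop elements whose leading term is divisible by another's, tail-reduce, and make monic.
Reduced Gröbner basis: {a - 2, b - 1, c - 1}.
Label its elements g_1 = a - 2, g_2 = b - 1, g_3 = c - 1.

Reduce p = 4*a*b - b**2*c - 10*b*c - 6*c + 9 modulo G:
  leading term a*b: subtract (4*b)·g_1 from 4*a*b - b**2*c - 10*b*c - 6*c + 9 → -b**2*c - 10*b*c + 8*b - 6*c + 9
  leading term b**2*c: subtract (-b*c)·g_2 from -b**2*c - 10*b*c + 8*b - 6*c + 9 → -11*b*c + 8*b - 6*c + 9
  leading term b*c: subtract (-11*c)·g_2 from -11*b*c + 8*b - 6*c + 9 → 8*b - 17*c + 9
  leading term b: subtract (8)·g_2 from 8*b - 17*c + 9 → -17*c + 17
  leading term c: subtract (-17)·g_3 from -17*c + 17 → 0
  normal form = 0.
Since the normal form is 0, p ∈ I.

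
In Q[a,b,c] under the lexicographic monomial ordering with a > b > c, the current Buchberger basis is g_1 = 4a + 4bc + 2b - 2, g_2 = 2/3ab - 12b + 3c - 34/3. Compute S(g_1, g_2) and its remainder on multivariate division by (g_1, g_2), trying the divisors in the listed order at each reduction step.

lcm(LM(g_1), LM(g_2)) = ab.
S = (lcm/LT(g_1))·g_1 − (lcm/LT(g_2))·g_2 = b^2c + 1/2b^2 + 35/2b - 9/2c + 17.
Reduce S modulo (g_1, g_2) in that order:
  leading term b^2c: no divisor's leading term divides it; move b^2c to the remainder.
  leading term b^2: no divisor's leading term divides it; move 1/2b^2 to the remainder.
  leading term b: no divisor's leading term divides it; move 35/2b to the remainder.
  leading term c: no divisor's leading term divides it; move -9/2c to the remainder.
  leading term 1: no divisor's leading term divides it; move 17 to the remainder.
The remainder b^2c + 1/2b^2 + 35/2b - 9/2c + 17 is nonzero, so it would be added as the next basis element.

S(g_1, g_2) = b^2c + 1/2b^2 + 35/2b - 9/2c + 17; remainder on division = b^2c + 1/2b^2 + 35/2b - 9/2c + 17.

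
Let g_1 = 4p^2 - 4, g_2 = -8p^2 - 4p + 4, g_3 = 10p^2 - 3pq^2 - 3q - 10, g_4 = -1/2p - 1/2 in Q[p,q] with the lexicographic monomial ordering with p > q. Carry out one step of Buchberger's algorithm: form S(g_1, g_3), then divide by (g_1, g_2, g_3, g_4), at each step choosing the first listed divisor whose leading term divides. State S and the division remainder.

S(g_1, g_3) = 3/10pq^2 + 3/10q; remainder on division = -3/10q^2 + 3/10q.

lcm(LM(g_1), LM(g_3)) = p^2.
S = (lcm/LT(g_1))·g_1 − (lcm/LT(g_3))·g_3 = 3/10pq^2 + 3/10q.
Reduce S modulo (g_1, g_2, g_3, g_4) in that order:
  leading term pq^2: subtract (-3/5q^2)·g_4 from 3/10pq^2 + 3/10q → -3/10q^2 + 3/10q
  leading term q^2: no divisor's leading term divides it; move -3/10q^2 to the remainder.
  leading term q: no divisor's leading term divides it; move 3/10q to the remainder.
The remainder -3/10q^2 + 3/10q is nonzero, so it would be added as the next basis element.
An S-polynomial is built so that the two leading terms cancel; whether anything survives reduction is exactly the Gröbner-basis criterion.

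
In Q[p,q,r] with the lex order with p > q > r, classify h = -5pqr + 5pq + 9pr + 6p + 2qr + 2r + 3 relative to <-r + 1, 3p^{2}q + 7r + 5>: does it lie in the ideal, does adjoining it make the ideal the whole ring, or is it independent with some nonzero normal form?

First compute the reduced Gröbner basis of I by Buchberger's algorithm.
f_1 = -r + 1, LT = r.
f_2 = 3p^{2}q + 7r + 5, LT = p^{2}q.

S(f_1,f_2): leading monomials are coprime, so the S-polynomial reduces to 0 (Buchberger's first criterion).
Every S-polynomial of the final basis reduces to 0, so we have a Gröbner basis.
Inter-reduce: drop elements whose leading term is divisible by another's, tail-reduce, and make monic.
Reduced Gröbner basis: {p^{2}q + 4, r - 1}.
Label its elements g_1 = p^{2}q + 4, g_2 = r - 1.

Reduce h = -5pqr + 5pq + 9pr + 6p + 2qr + 2r + 3 modulo G:
  leading term pqr: subtract (-5pq)·g_2 from -5pqr + 5pq + 9pr + 6p + 2qr + 2r + 3 → 9pr + 6p + 2qr + 2r + 3
  leading term pr: subtract (9p)·g_2 from 9pr + 6p + 2qr + 2r + 3 → 15p + 2qr + 2r + 3
  leading term p: no divisor's leading term divides it; move 15p to the remainder.
  leading term qr: subtract (2q)·g_2 from 2qr + 2r + 3 → 2q + 2r + 3
  leading term q: no divisor's leading term divides it; move 2q to the remainder.
  leading term r: subtract (2)·g_2 from 2r + 3 → 5
  leading term 1: no divisor's leading term divides it; move 5 to the remainder.
  normal form = 15p + 2q + 5.
The normal form is nonzero, so h ∉ I. Since h minus its normal form lies in I, I + (h) = I + (n) where n = 15p + 2q + 5; decide whether this ideal is the whole ring.
Run Buchberger on G together with n (pairs among the g_i already reduce to 0 since G is a Gröbner basis):
g_1 = p^{2}q + 4, LT = p^{2}q.
g_2 = r - 1, LT = r.
n = 15p + 2q + 5, LT = p.

S(g_1,g_2): leading monomials are coprime, so the S-polynomial reduces to 0 (Buchberger's first criterion).
S(g_1,n): lcm = p^{2}q. S = -\tfrac{2}{15}pq^{2} - \tfrac{1}{3}pq + 4.
  leading term pq^{2}: subtract (-\tfrac{2}{225}q^{2})·n from -\tfrac{2}{15}pq^{2} - \tfrac{1}{3}pq + 4 → -\tfrac{1}{3}pq + \tfrac{4}{225}q^{3} + \tfrac{2}{45}q^{2} + 4
  leading term pq: subtract (-\tfrac{1}{45}q)·n from -\tfrac{1}{3}pq + \tfrac{4}{225}q^{3} + \tfrac{2}{45}q^{2} + 4 → \tfrac{4}{225}q^{3} + \tfrac{4}{45}q^{2} + \tfrac{1}{9}q + 4
  leading term q^{3}: no divisor's leading term divides it; move \tfrac{4}{225}q^{3} to the remainder.
  leading term q^{2}: no divisor's leading term divides it; move \tfrac{4}{45}q^{2} to the remainder.
  leading term q: no divisor's leading term divides it; move \tfrac{1}{9}q to the remainder.
  leading term 1: no divisor's leading term divides it; move 4 to the remainder.
  remainder \tfrac{4}{225}q^{3} + \tfrac{4}{45}q^{2} + \tfrac{1}{9}q + 4 ≠ 0; add m_4 = \tfrac{4}{225}q^{3} + \tfrac{4}{45}q^{2} + \tfrac{1}{9}q + 4 to the basis.

S(g_2,n): leading monomials are coprime, so the S-polynomial reduces to 0 (Buchberger's first criterion).
S(g_1,m_4): lcm = p^{2}q^{3}. S = -5p^{2}q^{2} - \tfrac{25}{4}p^{2}q - 225p^{2} + 4q^{2}.
  leading term p^{2}q^{2}: subtract (-5q)·g_1 from -5p^{2}q^{2} - \tfrac{25}{4}p^{2}q - 225p^{2} + 4q^{2} → -\tfrac{25}{4}p^{2}q - 225p^{2} + 4q^{2} + 20q
  leading term p^{2}q: subtract (-\tfrac{25}{4})·g_1 from -\tfrac{25}{4}p^{2}q - 225p^{2} + 4q^{2} + 20q → -225p^{2} + 4q^{2} + 20q + 25
  leading term p^{2}: subtract (-15p)·n from -225p^{2} + 4q^{2} + 20q + 25 → 30pq + 75p + 4q^{2} + 20q + 25
  leading term pq: subtract (2q)·n from 30pq + 75p + 4q^{2} + 20q + 25 → 75p + 10q + 25
  leading term p: subtract (5)·n from 75p + 10q + 25 → 0
  remainder 0.

S(g_2,m_4): leading monomials are coprime, so the S-polynomial reduces to 0 (Buchberger's first criterion).
S(n,m_4): leading monomials are coprime, so the S-polynomial reduces to 0 (Buchberger's first criterion).
Every S-polynomial of the final basis reduces to 0, so we have a Gröbner basis.
Inter-reduce: drop elements whose leading term is divisible by another's, tail-reduce, and make monic.
Reduced Gröbner basis: {p + \tfrac{2}{15}q + \tfrac{1}{3}, q^{3} + 5q^{2} + \tfrac{25}{4}q + 225, r - 1}.
The reduced Gröbner basis of I + (h) is {p + \tfrac{2}{15}q + \tfrac{1}{3}, q^{3} + 5q^{2} + \tfrac{25}{4}q + 225, r - 1} ≠ {1}, a proper ideal, so the enlarged system stays consistent: h is independent of I, with normal form 15p + 2q + 5.

-5pqr + 5pq + 9pr + 6p + 2qr + 2r + 3 is independent of I; its normal form modulo I is 15p + 2q + 5.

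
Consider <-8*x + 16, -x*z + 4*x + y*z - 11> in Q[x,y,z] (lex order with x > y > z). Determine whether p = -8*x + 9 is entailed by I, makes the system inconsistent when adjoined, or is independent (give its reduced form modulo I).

First compute the reduced Gröbner basis of I by Buchberger's algorithm.
f_1 = -8*x + 16, LT = x.
f_2 = -x*z + 4*x + y*z - 11, LT = x*z.

S(f_1,f_2): lcm = x*z. S = 4*x + y*z - 2*z - 11.
  reduce S modulo (f_1, f_2):
  remainder y*z - 2*z - 3 ≠ 0; add h_3 = y*z - 2*z - 3 to the basis.

The other S-polynomials (S(f_1,h_3), S(f_2,h_3)) all reduce to 0 modulo the current basis, so we have a Gröbner basis.
Inter-reduce: drop elements whose leading term is divisible by another's, tail-reduce, and make monic.
Reduced Gröbner basis: {x - 2, y*z - 2*z - 3}.
Label its elements g_1 = x - 2, g_2 = y*z - 2*z - 3.

Reduce p = -8*x + 9 modulo G:
  leading term x: subtract (-8)·g_1 from -8*x + 9 → -7
  leading term 1: no divisor's leading term divides it; move -7 to the remainder.
  normal form = -7.
The normal form is nonzero, so p ∉ I. Since p minus its normal form lies in I, I + (p) = I + (r) where r = -7; decide whether this ideal is the whole ring.
Here r = -7 is a nonzero constant, hence a unit: 1 ∈ I + (p), the Gröbner basis of I + (p) is {1}, and the enlarged system has no common solution — adjoining p is inconsistent.

Ideal membership is decidable via reduction modulo a Gröbner basis.

Adjoining -8*x + 9 makes the ideal the whole ring: the system is inconsistent.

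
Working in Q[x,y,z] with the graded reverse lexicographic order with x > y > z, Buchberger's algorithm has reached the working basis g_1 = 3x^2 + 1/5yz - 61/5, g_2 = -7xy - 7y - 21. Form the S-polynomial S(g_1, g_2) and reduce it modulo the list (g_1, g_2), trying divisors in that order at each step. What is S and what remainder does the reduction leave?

lcm(LM(g_1), LM(g_2)) = x^2y.
S = (lcm/LT(g_1))·g_1 − (lcm/LT(g_2))·g_2 = 1/15y^2z - xy - 3x - 61/15y.
Reduce S modulo (g_1, g_2) in that order:
  leading term y^2z: no divisor's leading term divides it; move 1/15y^2z to the remainder.
  leading term xy: subtract (1/7)·g_2 from -xy - 3x - 61/15y → -3x - 46/15y + 3
  leading term x: no divisor's leading term divides it; move -3x to the remainder.
  leading term y: no divisor's leading term divides it; move -46/15y to the remainder.
  leading term 1: no divisor's leading term divides it; move 3 to the remainder.
The remainder 1/15y^2z - 3x - 46/15y + 3 is nonzero, so it would be added as the next basis element.

S(g_1, g_2) = 1/15y^2z - xy - 3x - 61/15y; remainder on division = 1/15y^2z - 3x - 46/15y + 3.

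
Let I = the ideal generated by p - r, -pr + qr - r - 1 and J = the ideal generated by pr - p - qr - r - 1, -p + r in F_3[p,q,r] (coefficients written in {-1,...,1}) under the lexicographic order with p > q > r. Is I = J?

Since reduced Gröbner bases are canonical representatives of ideals under a given ordering, it suffices to compute and compare them.
Buchberger on the first generating set:
f_1 = p - r, LT = p.
f_2 = -pr + qr - r - 1, LT = pr.

S(f_1,f_2): lcm = pr. S = qr - r^2 - r - 1.
  leading term qr: no divisor's leading term divides it; move qr to the remainder.
  leading term r^2: no divisor's leading term divides it; move -r^2 to the remainder.
  leading term r: no divisor's leading term divides it; move -r to the remainder.
  leading term 1: no divisor's leading term divides it; move -1 to the remainder.
  remainder qr - r^2 - r - 1 ≠ 0; add g_3 = qr - r^2 - r - 1 to the basis.

The other S-polynomials (S(f_1,g_3), S(f_2,g_3)) all reduce to 0 modulo the current basis, so we have a Gröbner basis.
Inter-reduce: drop elements whose leading term is divisible by another's, tail-reduce, and make monic.
Reduced Gröbner basis: {p - r, qr - r^2 - r - 1}.

Buchberger on the second generating set:
h_1 = pr - p - qr - r - 1, LT = pr.
h_2 = -p + r, LT = p.

S(h_1,h_2): lcm = pr. S = -p - qr + r^2 - r - 1.
  leading term p: subtract (1)·h_2 from -p - qr + r^2 - r - 1 → -qr + r^2 + r - 1
  leading term qr: no divisor's leading term divides it; move -qr to the remainder.
  leading term r^2: no divisor's leading term divides it; move r^2 to the remainder.
  leading term r: no divisor's leading term divides it; move r to the remainder.
  leading term 1: no divisor's leading term divides it; move -1 to the remainder.
  remainder -qr + r^2 + r - 1 ≠ 0; add k_3 = -qr + r^2 + r - 1 to the basis.

The other S-polynomials (S(h_1,k_3), S(h_2,k_3)) all reduce to 0 modulo the current basis, so we have a Gröbner basis.
Inter-reduce: drop elements whose leading term is divisible by another's, tail-reduce, and make monic.
Reduced Gröbner basis: {p - r, qr - r^2 - r + 1}.

The bases are distinct; the ideals are different.

No, the ideals differ.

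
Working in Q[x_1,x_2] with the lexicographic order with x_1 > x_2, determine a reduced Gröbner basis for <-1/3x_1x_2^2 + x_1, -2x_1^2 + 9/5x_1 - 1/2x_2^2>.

G = {x_1^2 - 9/10x_1 + 1/4x_2^2, x_1x_2^2 - 3x_1, x_2^4 - 3x_2^2}

f_1 = -1/3x_1x_2^2 + x_1, LT = x_1x_2^2.
f_2 = -2x_1^2 + 9/5x_1 - 1/2x_2^2, LT = x_1^2.

S(f_1,f_2): lcm = x_1^2x_2^2. S = -3x_1^2 + 9/10x_1x_2^2 - 1/4x_2^4.
  leading term x_1^2: subtract (3/2)·f_2 from -3x_1^2 + 9/10x_1x_2^2 - 1/4x_2^4 → 9/10x_1x_2^2 - 27/10x_1 - 1/4x_2^4 + 3/4x_2^2
  leading term x_1x_2^2: subtract (-27/10)·f_1 from 9/10x_1x_2^2 - 27/10x_1 - 1/4x_2^4 + 3/4x_2^2 → -1/4x_2^4 + 3/4x_2^2
  leading term x_2^4: no divisor's leading term divides it; move -1/4x_2^4 to the remainder.
  leading term x_2^2: no divisor's leading term divides it; move 3/4x_2^2 to the remainder.
  remainder -1/4x_2^4 + 3/4x_2^2 ≠ 0; add g_3 = -1/4x_2^4 + 3/4x_2^2 to the basis.

S(f_1,g_3): lcm = x_1x_2^4. S = 0.
  remainder 0.

S(f_2,g_3): leading monomials are coprime, so the S-polynomial reduces to 0 (Buchberger's first criterion).
Every S-polynomial of the final basis reduces to 0, so we have a Gröbner basis.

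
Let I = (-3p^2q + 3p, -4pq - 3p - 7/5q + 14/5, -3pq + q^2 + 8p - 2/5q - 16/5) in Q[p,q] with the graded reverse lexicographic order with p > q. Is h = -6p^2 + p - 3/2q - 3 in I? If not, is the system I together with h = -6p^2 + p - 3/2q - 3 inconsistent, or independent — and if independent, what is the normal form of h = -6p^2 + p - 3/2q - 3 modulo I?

Adjoining -6p^2 + p - 3/2q - 3 makes the ideal the whole ring: the system is inconsistent.

First compute the reduced Gröbner basis of I by Buchberger's algorithm.
f_1 = -3p^2q + 3p, LT = p^2q.
f_2 = -4pq - 3p - 7/5q + 14/5, LT = pq.
f_3 = -3pq + q^2 + 8p - 2/5q - 16/5, LT = pq.

S(f_1,f_2): lcm = p^2q. S = -3/4p^2 - 7/20pq - 3/10p.
  reduce S modulo (f_1, f_2, f_3):
  remainder -3/4p^2 - 3/80p + 49/400q - 49/200 ≠ 0; add k_4 = -3/4p^2 - 3/80p + 49/400q - 49/200 to the basis.

S(f_1,f_3): lcm = p^2q. S = 1/3pq^2 + 8/3p^2 - 2/15pq - 31/15p.
  reduce S modulo (f_1, f_2, f_3, k_4):
  remainder -7/60q^2 - 153/80p + 2891/3600q - 2051/1800 ≠ 0; add k_5 = -7/60q^2 - 153/80p + 2891/3600q - 2051/1800 to the basis.

S(f_2,f_3): lcm = pq. S = 1/3q^2 + 41/12p + 13/60q - 53/30.
  reduce S modulo (f_1, f_2, f_3, k_4, k_5):
  remainder -43/21p + 113/45q - 226/45 ≠ 0; add k_6 = -43/21p + 113/45q - 226/45 to the basis.

S(f_1,k_4): lcm = p^2q. S = -1/20pq + 49/300q^2 - p - 49/150q.
  reduce S modulo (f_1, f_2, f_3, k_4, k_5, k_6):
  remainder -176512/48375q + 353024/48375 ≠ 0; add k_7 = -176512/48375q + 353024/48375 to the basis.

The other S-polynomials (S(f_2,k_4), S(f_3,k_4), S(f_1,k_5), S(f_2,k_5), S(f_3,k_5), S(k_4,k_5), S(f_1,k_6), S(f_2,k_6), S(f_3,k_6), S(k_4,k_6), S(k_5,k_6), S(f_1,k_7), S(f_2,k_7), S(f_3,k_7), S(k_4,k_7), S(k_5,k_7), S(k_6,k_7)) all reduce to 0 modulo the current basis, so we have a Gröbner basis.
Inter-reduce: drop elements whose leading term is divisible by another's, tail-reduce, and make monic.
Reduced Gröbner basis: {p, q - 2}.
Label its elements g_1 = p, g_2 = q - 2.

Reduce h = -6p^2 + p - 3/2q - 3 modulo G:
  leading term p^2: subtract (-6p)·g_1 from -6p^2 + p - 3/2q - 3 → p - 3/2q - 3
  leading term p: subtract (1)·g_1 from p - 3/2q - 3 → -3/2q - 3
  leading term q: subtract (-3/2)·g_2 from -3/2q - 3 → -6
  leading term 1: no divisor's leading term divides it; move -6 to the remainder.
  normal form = -6.
The normal form is nonzero, so h ∉ I. Since h minus its normal form lies in I, I + (h) = I + (r) where r = -6; decide whether this ideal is the whole ring.
Here r = -6 is a nonzero constant, hence a unit: 1 ∈ I + (h), the Gröbner basis of I + (h) is {1}, and the enlarged system has no common solution — adjoining h is inconsistent.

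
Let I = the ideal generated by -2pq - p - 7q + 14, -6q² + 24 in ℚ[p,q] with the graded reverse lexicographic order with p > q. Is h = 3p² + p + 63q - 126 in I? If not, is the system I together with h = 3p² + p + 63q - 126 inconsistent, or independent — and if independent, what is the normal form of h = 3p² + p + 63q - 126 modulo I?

3p² + p + 63q - 126 lies in I (it reduces to 0).

First compute the reduced Gröbner basis of I by Buchberger's algorithm.
f_1 = -2pq - p - 7q + 14, LT = pq.
f_2 = -6q² + 24, LT = q².

S(f_1,f_2): lcm = pq². S = ½pq + 7/2q² + 4p - 7q.
  leading term pq: subtract (-¼)·f_1 from ½pq + 7/2q² + 4p - 7q → 7/2q² + 15/4p - 35/4q + 7/2
  leading term q²: subtract (-7/12)·f_2 from 7/2q² + 15/4p - 35/4q + 7/2 → 15/4p - 35/4q + 35/2
  leading term p: no divisor's leading term divides it; move 15/4p to the remainder.
  leading term q: no divisor's leading term divides it; move -35/4q to the remainder.
  leading term 1: no divisor's leading term divides it; move 35/2 to the remainder.
  remainder 15/4p - 35/4q + 35/2 ≠ 0; add k_3 = 15/4p - 35/4q + 35/2 to the basis.

S(f_1,k_3): lcm = pq. S = 7/3q² + ½p - 7/6q - 7.
  leading term q²: subtract (-7/18)·f_2 from 7/3q² + ½p - 7/6q - 7 → ½p - 7/6q + 7/3
  leading term p: subtract (2/15)·k_3 from ½p - 7/6q + 7/3 → 0
  remainder 0.

S(f_2,k_3): leading monomials are coprime, so the S-polynomial reduces to 0 (Buchberger's first criterion).
Every S-polynomial of the final basis reduces to 0, so we have a Gröbner basis.
Inter-reduce: drop elements whose leading term is divisible by another's, tail-reduce, and make monic.
Reduced Gröbner basis: {q² - 4, p - 7/3q + 14/3}.
Label its elements g_1 = q² - 4, g_2 = p - 7/3q + 14/3.

Reduce h = 3p² + p + 63q - 126 modulo G:
  leading term p²: subtract (3p)·g_2 from 3p² + p + 63q - 126 → 7pq - 13p + 63q - 126
  leading term pq: subtract (7q)·g_2 from 7pq - 13p + 63q - 126 → 49/3q² - 13p + 91/3q - 126
  leading term q²: subtract (49/3)·g_1 from 49/3q² - 13p + 91/3q - 126 → -13p + 91/3q - 182/3
  leading term p: subtract (-13)·g_2 from -13p + 91/3q - 182/3 → 0
  normal form = 0.
Since the normal form is 0, h ∈ I.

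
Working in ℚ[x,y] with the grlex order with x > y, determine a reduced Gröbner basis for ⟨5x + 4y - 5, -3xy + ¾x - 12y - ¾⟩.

f_1 = 5x + 4y - 5, LT = x.
f_2 = -3xy + ¾x - 12y - ¾, LT = xy.

S(f_1,f_2): lcm = xy. S = ⅘y² + ¼x - 5y - ¼.
  leading term y²: no divisor's leading term divides it; move ⅘y² to the remainder.
  leading term x: subtract (1/20)·f_1 from ¼x - 5y - ¼ → -26/5y
  leading term y: no divisor's leading term divides it; move -26/5y to the remainder.
  remainder ⅘y² - 26/5y ≠ 0; add g_3 = ⅘y² - 26/5y to the basis.

S(f_1,g_3): leading monomials are coprime, so the S-polynomial reduces to 0 (Buchberger's first criterion).
S(f_2,g_3): lcm = xy². S = 25/4xy + 4y² + ¼y.
  leading term xy: subtract (5/4y)·f_1 from 25/4xy + 4y² + ¼y → -y² + 13/2y
  leading term y²: subtract (-5/4)·g_3 from -y² + 13/2y → 0
  remainder 0.

Every S-polynomial of the final basis reduces to 0, so we have a Gröbner basis.
Inter-reduce: drop elements whose leading term is divisible by another's, tail-reduce, and make monic.

G = {y² - 13/2y, x + ⅘y - 1}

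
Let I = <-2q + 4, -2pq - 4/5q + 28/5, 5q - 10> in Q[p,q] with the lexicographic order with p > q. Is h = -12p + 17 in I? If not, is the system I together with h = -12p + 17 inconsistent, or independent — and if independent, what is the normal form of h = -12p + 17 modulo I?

First compute the reduced Gröbner basis of I by Buchberger's algorithm.
f_1 = -2q + 4, LT = q.
f_2 = -2pq - 4/5q + 28/5, LT = pq.
f_3 = 5q - 10, LT = q.

S(f_1,f_2): lcm = pq. S = -2p - 2/5q + 14/5.
  reduce S modulo (f_1, f_2, f_3):
  remainder -2p + 2 ≠ 0; add k_4 = -2p + 2 to the basis.

The other S-polynomials (S(f_1,f_3), S(f_2,f_3), S(f_1,k_4), S(f_2,k_4), S(f_3,k_4)) all reduce to 0 modulo the current basis, so we have a Gröbner basis.
Inter-reduce: drop elements whose leading term is divisible by another's, tail-reduce, and make monic.
Reduced Gröbner basis: {p - 1, q - 2}.
Label its elements g_1 = p - 1, g_2 = q - 2.

Reduce h = -12p + 17 modulo G:
  leading term p: subtract (-12)·g_1 from -12p + 17 → 5
  leading term 1: no divisor's leading term divides it; move 5 to the remainder.
  normal form = 5.
The normal form is nonzero, so h ∉ I. Since h minus its normal form lies in I, I + (h) = I + (r) where r = 5; decide whether this ideal is the whole ring.
Here r = 5 is a nonzero constant, hence a unit: 1 ∈ I + (h), the Gröbner basis of I + (h) is {1}, and the enlarged system has no common solution — adjoining h is inconsistent.

Ideal membership is decidable via reduction modulo a Gröbner basis.

Adjoining -12p + 17 makes the ideal the whole ring: the system is inconsistent.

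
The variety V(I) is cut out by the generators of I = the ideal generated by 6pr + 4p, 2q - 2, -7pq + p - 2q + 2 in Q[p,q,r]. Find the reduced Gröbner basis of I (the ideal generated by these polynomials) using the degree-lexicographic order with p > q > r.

Buchberger's algorithm terminates because the ascending chain of leading-term ideals stabilizes.

f_1 = 6pr + 4p, LT = pr.
f_2 = 2q - 2, LT = q.
f_3 = -7pq + p - 2q + 2, LT = pq.

S(f_1,f_3): lcm = pqr. S = 2/3pq + 1/7pr - 2/7qr + 2/7r.
  leading term pq: subtract (1/3p)·f_2 from 2/3pq + 1/7pr - 2/7qr + 2/7r → 1/7pr - 2/7qr + 2/3p + 2/7r
  leading term pr: subtract (1/42)·f_1 from 1/7pr - 2/7qr + 2/3p + 2/7r → -2/7qr + 4/7p + 2/7r
  leading term qr: subtract (-1/7r)·f_2 from -2/7qr + 4/7p + 2/7r → 4/7p
  leading term p: no divisor's leading term divides it; move 4/7p to the remainder.
  remainder 4/7p ≠ 0; add g_4 = 4/7p to the basis.

The other S-polynomials (S(f_1,f_2), S(f_2,f_3), S(f_1,g_4), S(f_2,g_4), S(f_3,g_4)) all reduce to 0 modulo the current basis, so we have a Gröbner basis.
Inter-reduce: drop elements whose leading term is divisible by another's, tail-reduce, and make monic.

G = {p, q - 1}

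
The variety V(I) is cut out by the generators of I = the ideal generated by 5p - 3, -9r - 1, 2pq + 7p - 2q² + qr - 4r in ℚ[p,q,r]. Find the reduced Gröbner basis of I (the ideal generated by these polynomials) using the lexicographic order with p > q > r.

G = {p - ⅗, q² - 49/90q - 209/90, r + 1/9}

Buchberger's algorithm terminates because the ascending chain of leading-term ideals stabilizes.

f_1 = 5p - 3, LT = p.
f_2 = -9r - 1, LT = r.
f_3 = 2pq + 7p - 2q² + qr - 4r, LT = pq.

S(f_1,f_3): lcm = pq. S = -7/2p + q² - ½qr - ⅗q + 2r.
  reduce S modulo (f_1, f_2, f_3):
  remainder q² - 49/90q - 209/90 ≠ 0; add g_4 = q² - 49/90q - 209/90 to the basis.

The other S-polynomials (S(f_1,f_2), S(f_2,f_3), S(f_1,g_4), S(f_2,g_4), S(f_3,g_4)) all reduce to 0 modulo the current basis, so we have a Gröbner basis.
Inter-reduce: drop elements whose leading term is divisible by another's, tail-reduce, and make monic.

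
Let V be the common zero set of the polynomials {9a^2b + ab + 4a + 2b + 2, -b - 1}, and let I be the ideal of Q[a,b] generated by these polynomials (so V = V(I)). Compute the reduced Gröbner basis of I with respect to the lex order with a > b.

G = {a^2 - 1/3a, b + 1}

f_1 = 9a^2b + ab + 4a + 2b + 2, LT = a^2b.
f_2 = -b - 1, LT = b.

S(f_1,f_2): lcm = a^2b. S = -a^2 + 1/9ab + 4/9a + 2/9b + 2/9.
  reduce S modulo (f_1, f_2):
  remainder -a^2 + 1/3a ≠ 0; add g_3 = -a^2 + 1/3a to the basis.

The other S-polynomials (S(f_1,g_3), S(f_2,g_3)) all reduce to 0 modulo the current basis, so we have a Gröbner basis.
Inter-reduce: drop elements whose leading term is divisible by another's, tail-reduce, and make monic.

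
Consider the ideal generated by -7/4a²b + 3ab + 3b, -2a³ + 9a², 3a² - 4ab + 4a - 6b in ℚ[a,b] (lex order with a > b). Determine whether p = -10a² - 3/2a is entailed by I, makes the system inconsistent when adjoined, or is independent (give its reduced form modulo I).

First compute the reduced Gröbner basis of I by Buchberger's algorithm.
f_1 = -7/4a²b + 3ab + 3b, LT = a²b.
f_2 = -2a³ + 9a², LT = a³.
f_3 = 3a² - 4ab + 4a - 6b, LT = a².

S(f_1,f_2): lcm = a³b. S = 39/14a²b - 12/7ab.
  leading term a²b: subtract (-78/49)·f_1 from 39/14a²b - 12/7ab → 150/49ab + 234/49b
  leading term ab: no divisor's leading term divides it; move 150/49ab to the remainder.
  leading term b: no divisor's leading term divides it; move 234/49b to the remainder.
  remainder 150/49ab + 234/49b ≠ 0; add h_4 = 150/49ab + 234/49b to the basis.

S(f_1,f_3): lcm = a²b. S = 4/3ab² - 64/21ab + 2b² - 12/7b.
  leading term ab²: subtract (98/225b)·h_4 from 4/3ab² - 64/21ab + 2b² - 12/7b → -64/21ab - 2/25b² - 12/7b
  leading term ab: subtract (-224/225)·h_4 from -64/21ab - 2/25b² - 12/7b → -2/25b² + 76/25b
  leading term b²: no divisor's leading term divides it; move -2/25b² to the remainder.
  leading term b: no divisor's leading term divides it; move 76/25b to the remainder.
  remainder -2/25b² + 76/25b ≠ 0; add h_5 = -2/25b² + 76/25b to the basis.

S(f_2,f_3): lcm = a³. S = 4/3a²b - 35/6a² + 2ab.
  leading term a²b: subtract (-16/21)·f_1 from 4/3a²b - 35/6a² + 2ab → -35/6a² + 30/7ab + 16/7b
  leading term a²: subtract (-35/18)·f_3 from -35/6a² + 30/7ab + 16/7b → -220/63ab + 70/9a - 197/21b
  leading term ab: subtract (-154/135)·h_4 from -220/63ab + 70/9a - 197/21b → 70/9a - 59/15b
  leading term a: no divisor's leading term divides it; move 70/9a to the remainder.
  leading term b: no divisor's leading term divides it; move -59/15b to the remainder.
  remainder 70/9a - 59/15b ≠ 0; add h_6 = 70/9a - 59/15b to the basis.

S(f_1,h_4): lcm = a²b. S = -573/175ab - 12/7b.
  leading term ab: subtract (-1337/1250)·h_4 from -573/175ab - 12/7b → 2121/625b
  leading term b: no divisor's leading term divides it; move 2121/625b to the remainder.
  remainder 2121/625b ≠ 0; add h_7 = 2121/625b to the basis.

The other S-polynomials (S(f_2,h_4), S(f_3,h_4), S(f_1,h_5), S(f_2,h_5), S(f_3,h_5), S(h_4,h_5), S(f_1,h_6), S(f_2,h_6), S(f_3,h_6), S(h_4,h_6), S(h_5,h_6), S(f_1,h_7), S(f_2,h_7), S(f_3,h_7), S(h_4,h_7), S(h_5,h_7), S(h_6,h_7)) all reduce to 0 modulo the current basis, so we have a Gröbner basis.
Inter-reduce: drop elements whose leading term is divisible by another's, tail-reduce, and make monic.
Reduced Gröbner basis: {a, b}.
Label its elements g_1 = a, g_2 = b.

Reduce p = -10a² - 3/2a modulo G:
  leading term a²: subtract (-10a)·g_1 from -10a² - 3/2a → -3/2a
  leading term a: subtract (-3/2)·g_1 from -3/2a → 0
  normal form = 0.
Since the normal form is 0, p ∈ I.

-10a² - 3/2a lies in I (it reduces to 0).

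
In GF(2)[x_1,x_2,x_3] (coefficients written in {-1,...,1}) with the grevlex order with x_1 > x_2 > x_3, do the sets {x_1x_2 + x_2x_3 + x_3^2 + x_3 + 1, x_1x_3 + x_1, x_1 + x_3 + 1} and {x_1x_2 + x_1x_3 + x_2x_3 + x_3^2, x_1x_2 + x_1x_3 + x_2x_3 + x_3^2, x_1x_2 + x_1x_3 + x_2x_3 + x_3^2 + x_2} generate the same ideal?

Two ideals are equal iff their reduced Gröbner bases coincide (the reduced basis is unique for a fixed ordering).
Buchberger on the first generating set:
f_1 = x_1x_2 + x_2x_3 + x_3^2 + x_3 + 1, LT = x_1x_2.
f_2 = x_1x_3 + x_1, LT = x_1x_3.
f_3 = x_1 + x_3 + 1, LT = x_1.

S(f_1,f_2): lcm = x_1x_2x_3. S = x_2x_3^2 + x_3^3 + x_1x_2 + x_3^2 + x_3.
  leading term x_2x_3^2: no divisor's leading term divides it; move x_2x_3^2 to the remainder.
  leading term x_3^3: no divisor's leading term divides it; move x_3^3 to the remainder.
  leading term x_1x_2: subtract (1)·f_1 from x_1x_2 + x_3^2 + x_3 → x_2x_3 + 1
  leading term x_2x_3: no divisor's leading term divides it; move x_2x_3 to the remainder.
  leading term 1: no divisor's leading term divides it; move 1 to the remainder.
  remainder x_2x_3^2 + x_3^3 + x_2x_3 + 1 ≠ 0; add g_4 = x_2x_3^2 + x_3^3 + x_2x_3 + 1 to the basis.

S(f_1,f_3): lcm = x_1x_2. S = x_3^2 + x_2 + x_3 + 1.
  leading term x_3^2: no divisor's leading term divides it; move x_3^2 to the remainder.
  leading term x_2: no divisor's leading term divides it; move x_2 to the remainder.
  leading term x_3: no divisor's leading term divides it; move x_3 to the remainder.
  leading term 1: no divisor's leading term divides it; move 1 to the remainder.
  remainder x_3^2 + x_2 + x_3 + 1 ≠ 0; add g_5 = x_3^2 + x_2 + x_3 + 1 to the basis.

S(f_2,f_3): lcm = x_1x_3. S = x_3^2 + x_1 + x_3.
  leading term x_3^2: subtract (1)·g_5 from x_3^2 + x_1 + x_3 → x_1 + x_2 + 1
  leading term x_1: subtract (1)·f_3 from x_1 + x_2 + 1 → x_2 + x_3
  leading term x_2: no divisor's leading term divides it; move x_2 to the remainder.
  leading term x_3: no divisor's leading term divides it; move x_3 to the remainder.
  remainder x_2 + x_3 ≠ 0; add g_6 = x_2 + x_3 to the basis.

The other S-polynomials (S(f_1,g_4), S(f_2,g_4), S(f_3,g_4), S(f_1,g_5), S(f_2,g_5), S(f_3,g_5), S(g_4,g_5), S(f_1,g_6), S(f_2,g_6), S(f_3,g_6), S(g_4,g_6), S(g_5,g_6)) all reduce to 0 modulo the current basis, so we have a Gröbner basis.
Inter-reduce: drop elements whose leading term is divisible by another's, tail-reduce, and make monic.
Reduced Gröbner basis: {x_3^2 + 1, x_1 + x_3 + 1, x_2 + x_3}.

Buchberger on the second generating set:
h_1 = x_1x_2 + x_1x_3 + x_2x_3 + x_3^2, LT = x_1x_2.
h_2 = x_1x_2 + x_1x_3 + x_2x_3 + x_3^2, LT = x_1x_2.
h_3 = x_1x_2 + x_1x_3 + x_2x_3 + x_3^2 + x_2, LT = x_1x_2.

S(h_1,h_3): lcm = x_1x_2. S = x_2.
  leading term x_2: no divisor's leading term divides it; move x_2 to the remainder.
  remainder x_2 ≠ 0; add k_4 = x_2 to the basis.

S(h_1,k_4): lcm = x_1x_2. S = x_1x_3 + x_2x_3 + x_3^2.
  leading term x_1x_3: no divisor's leading term divides it; move x_1x_3 to the remainder.
  leading term x_2x_3: subtract (x_3)·k_4 from x_2x_3 + x_3^2 → x_3^2
  leading term x_3^2: no divisor's leading term divides it; move x_3^2 to the remainder.
  remainder x_1x_3 + x_3^2 ≠ 0; add k_5 = x_1x_3 + x_3^2 to the basis.

The other S-polynomials (S(h_1,h_2), S(h_2,h_3), S(h_2,k_4), S(h_3,k_4), S(h_1,k_5), S(h_2,k_5), S(h_3,k_5), S(k_4,k_5)) all reduce to 0 modulo the current basis, so we have a Gröbner basis.
Inter-reduce: drop elements whose leading term is divisible by another's, tail-reduce, and make monic.
Reduced Gröbner basis: {x_1x_3 + x_3^2, x_2}.

The bases are distinct; the ideals are different.

No, the ideals differ.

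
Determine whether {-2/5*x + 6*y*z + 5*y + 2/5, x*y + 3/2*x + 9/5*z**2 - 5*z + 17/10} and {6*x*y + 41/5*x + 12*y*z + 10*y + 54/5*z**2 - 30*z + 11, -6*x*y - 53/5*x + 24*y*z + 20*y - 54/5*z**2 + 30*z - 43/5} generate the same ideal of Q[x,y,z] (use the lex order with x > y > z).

Two ideals are equal iff their reduced Gröbner bases coincide (the reduced basis is unique for a fixed ordering).
Buchberger on the first generating set:
f_1 = -2/5*x + 6*y*z + 5*y + 2/5, LT = x.
f_2 = x*y + 3/2*x + 9/5*z**2 - 5*z + 17/10, LT = x*y.

S(f_1,f_2): lcm = x*y. S = -3/2*x - 15*y**2*z - 25/2*y**2 - y - 9/5*z**2 + 5*z - 17/10.
  reduce S modulo (f_1, f_2):
  remainder -15*y**2*z - 25/2*y**2 - 45/2*y*z - 79/4*y - 9/5*z**2 + 5*z - 16/5 ≠ 0; add g_3 = -15*y**2*z - 25/2*y**2 - 45/2*y*z - 79/4*y - 9/5*z**2 + 5*z - 16/5 to the basis.

The other S-polynomials (S(f_1,g_3), S(f_2,g_3)) all reduce to 0 modulo the current basis, so we have a Gröbner basis.
Inter-reduce: drop elements whose leading term is divisible by another's, tail-reduce, and make monic.
Reduced Gröbner basis: {x - 15*y*z - 25/2*y - 1, y**2*z + 5/6*y**2 + 3/2*y*z + 79/60*y + 3/25*z**2 - 1/3*z + 16/75}.

Buchberger on the second generating set:
h_1 = 6*x*y + 41/5*x + 12*y*z + 10*y + 54/5*z**2 - 30*z + 11, LT = x*y.
h_2 = -6*x*y - 53/5*x + 24*y*z + 20*y - 54/5*z**2 + 30*z - 43/5, LT = x*y.

S(h_1,h_2): lcm = x*y. S = -2/5*x + 6*y*z + 5*y + 2/5.
  reduce S modulo (h_1, h_2):
  remainder -2/5*x + 6*y*z + 5*y + 2/5 ≠ 0; add k_3 = -2/5*x + 6*y*z + 5*y + 2/5 to the basis.

S(h_1,k_3): lcm = x*y. S = 41/30*x + 15*y**2*z + 25/2*y**2 + 2*y*z + 8/3*y + 9/5*z**2 - 5*z + 11/6.
  reduce S modulo (h_1, h_2, k_3):
  remainder 15*y**2*z + 25/2*y**2 + 45/2*y*z + 79/4*y + 9/5*z**2 - 5*z + 16/5 ≠ 0; add k_4 = 15*y**2*z + 25/2*y**2 + 45/2*y*z + 79/4*y + 9/5*z**2 - 5*z + 16/5 to the basis.

The other S-polynomials (S(h_2,k_3), S(h_1,k_4), S(h_2,k_4), S(k_3,k_4)) all reduce to 0 modulo the current basis, so we have a Gröbner basis.
Inter-reduce: drop elements whose leading term is divisible by another's, tail-reduce, and make monic.
Reduced Gröbner basis: {x - 15*y*z - 25/2*y - 1, y**2*z + 5/6*y**2 + 3/2*y*z + 79/60*y + 3/25*z**2 - 1/3*z + 16/75}.

Same reduced basis, so the two generating sets span the same ideal.

Yes, the ideals are equal.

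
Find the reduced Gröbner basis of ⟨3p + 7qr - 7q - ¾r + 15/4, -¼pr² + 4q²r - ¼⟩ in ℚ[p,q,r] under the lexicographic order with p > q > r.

G = {p + 7/3qr - 7/3q - ¼r + 5/4, q²r + 7/48qr³ - 7/48qr² - 1/64r³ + 5/64r² - 1/16}

f_1 = 3p + 7qr - 7q - ¾r + 15/4, LT = p.
f_2 = -¼pr² + 4q²r - ¼, LT = pr².

S(f_1,f_2): lcm = pr². S = 16q²r + 7/3qr³ - 7/3qr² - ¼r³ + 5/4r² - 1.
  reduce S modulo (f_1, f_2):
  remainder 16q²r + 7/3qr³ - 7/3qr² - ¼r³ + 5/4r² - 1 ≠ 0; add g_3 = 16q²r + 7/3qr³ - 7/3qr² - ¼r³ + 5/4r² - 1 to the basis.

The other S-polynomials (S(f_1,g_3), S(f_2,g_3)) all reduce to 0 modulo the current basis, so we have a Gröbner basis.
Inter-reduce: drop elements whose leading term is divisible by another's, tail-reduce, and make monic.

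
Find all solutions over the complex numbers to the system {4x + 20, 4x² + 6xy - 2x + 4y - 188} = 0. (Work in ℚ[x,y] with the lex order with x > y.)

Compute a lex Gröbner basis by Buchberger's algorithm.
f_1 = 4x + 20, LT = x.
f_2 = 4x² + 6xy - 2x + 4y - 188, LT = x².

S(f_1,f_2): lcm = x². S = -3/2xy + 11/2x - y + 47.
  leading term xy: subtract (-⅜y)·f_1 from -3/2xy + 11/2x - y + 47 → 11/2x + 13/2y + 47
  leading term x: subtract (11/8)·f_1 from 11/2x + 13/2y + 47 → 13/2y + 39/2
  leading term y: no divisor's leading term divides it; move 13/2y to the remainder.
  leading term 1: no divisor's leading term divides it; move 39/2 to the remainder.
  remainder 13/2y + 39/2 ≠ 0; add h_3 = 13/2y + 39/2 to the basis.

S(f_1,h_3): leading monomials are coprime, so the S-polynomial reduces to 0 (Buchberger's first criterion).
S(f_2,h_3): leading monomials are coprime, so the S-polynomial reduces to 0 (Buchberger's first criterion).
Every S-polynomial of the final basis reduces to 0, so we have a Gröbner basis.
Inter-reduce: drop elements whose leading term is divisible by another's, tail-reduce, and make monic.
Reduced Gröbner basis: {x + 5, y + 3}.

Since the basis is lex-ordered, y + 3 is univariate in y. Its roots are {-3}. Back-substituting each root into the other basis elements fixes the other coordinates.
  y = -3: the earlier basis element becomes x + 5 = 0, giving x = -5 — point (-5, -3).
Check: every point annihilates each of the original generators.

{(-5, -3)}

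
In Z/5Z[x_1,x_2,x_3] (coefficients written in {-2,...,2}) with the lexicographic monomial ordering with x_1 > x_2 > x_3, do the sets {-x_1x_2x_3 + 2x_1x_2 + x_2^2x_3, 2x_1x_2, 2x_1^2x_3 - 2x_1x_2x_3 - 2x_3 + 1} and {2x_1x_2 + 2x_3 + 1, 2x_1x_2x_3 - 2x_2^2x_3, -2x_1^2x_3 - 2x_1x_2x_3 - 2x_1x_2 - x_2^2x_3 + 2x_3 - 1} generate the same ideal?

For a fixed monomial order, each ideal has a unique reduced Gröbner basis; comparing bases decides equality.
Buchberger on the first generating set:
f_1 = -x_1x_2x_3 + 2x_1x_2 + x_2^2x_3, LT = x_1x_2x_3.
f_2 = 2x_1x_2, LT = x_1x_2.
f_3 = 2x_1^2x_3 - 2x_1x_2x_3 - 2x_3 + 1, LT = x_1^2x_3.

S(f_1,f_2): lcm = x_1x_2x_3. S = -2x_1x_2 - x_2^2x_3.
  leading term x_1x_2: subtract (-1)·f_2 from -2x_1x_2 - x_2^2x_3 → -x_2^2x_3
  leading term x_2^2x_3: no divisor's leading term divides it; move -x_2^2x_3 to the remainder.
  remainder -x_2^2x_3 ≠ 0; add g_4 = -x_2^2x_3 to the basis.

S(f_1,f_3): lcm = x_1^2x_2x_3. S = -2x_1^2x_2 + x_2x_3 + 2x_2.
  leading term x_1^2x_2: subtract (-x_1)·f_2 from -2x_1^2x_2 + x_2x_3 + 2x_2 → x_2x_3 + 2x_2
  leading term x_2x_3: no divisor's leading term divides it; move x_2x_3 to the remainder.
  leading term x_2: no divisor's leading term divides it; move 2x_2 to the remainder.
  remainder x_2x_3 + 2x_2 ≠ 0; add g_5 = x_2x_3 + 2x_2 to the basis.

S(f_3,g_4): lcm = x_1^2x_2^2x_3. S = -x_1x_2^3x_3 - x_2^2x_3 - 2x_2^2.
  leading term x_1x_2^3x_3: subtract (x_2^2)·f_1 from -x_1x_2^3x_3 - x_2^2x_3 - 2x_2^2 → -2x_1x_2^3 - x_2^4x_3 - x_2^2x_3 - 2x_2^2
  leading term x_1x_2^3: subtract (-x_2^2)·f_2 from -2x_1x_2^3 - x_2^4x_3 - x_2^2x_3 - 2x_2^2 → -x_2^4x_3 - x_2^2x_3 - 2x_2^2
  leading term x_2^4x_3: subtract (x_2^2)·g_4 from -x_2^4x_3 - x_2^2x_3 - 2x_2^2 → -x_2^2x_3 - 2x_2^2
  leading term x_2^2x_3: subtract (1)·g_4 from -x_2^2x_3 - 2x_2^2 → -2x_2^2
  leading term x_2^2: no divisor's leading term divides it; move -2x_2^2 to the remainder.
  remainder -2x_2^2 ≠ 0; add g_6 = -2x_2^2 to the basis.

The other S-polynomials (S(f_2,f_3), S(f_1,g_4), S(f_2,g_4), S(f_1,g_5), S(f_2,g_5), S(f_3,g_5), S(g_4,g_5), S(f_1,g_6), S(f_2,g_6), S(f_3,g_6), S(g_4,g_6), S(g_5,g_6)) all reduce to 0 modulo the current basis, so we have a Gröbner basis.
Inter-reduce: drop elements whose leading term is divisible by another's, tail-reduce, and make monic.
Reduced Gröbner basis: {x_1^2x_3 - x_3 - 2, x_1x_2, x_2^2, x_2x_3 + 2x_2}.

Buchberger on the second generating set:
h_1 = 2x_1x_2 + 2x_3 + 1, LT = x_1x_2.
h_2 = 2x_1x_2x_3 - 2x_2^2x_3, LT = x_1x_2x_3.
h_3 = -2x_1^2x_3 - 2x_1x_2x_3 - 2x_1x_2 - x_2^2x_3 + 2x_3 - 1, LT = x_1^2x_3.

S(h_1,h_2): lcm = x_1x_2x_3. S = x_2^2x_3 + x_3^2 - 2x_3.
  leading term x_2^2x_3: no divisor's leading term divides it; move x_2^2x_3 to the remainder.
  leading term x_3^2: no divisor's leading term divides it; move x_3^2 to the remainder.
  leading term x_3: no divisor's leading term divides it; move -2x_3 to the remainder.
  remainder x_2^2x_3 + x_3^2 - 2x_3 ≠ 0; add k_4 = x_2^2x_3 + x_3^2 - 2x_3 to the basis.

S(h_1,h_3): lcm = x_1^2x_2x_3. S = -x_1x_2^2x_3 - x_1x_2^2 + x_1x_3^2 - 2x_1x_3 + 2x_2^3x_3 + x_2x_3 + 2x_2.
  leading term x_1x_2^2x_3: subtract (2x_2x_3)·h_1 from -x_1x_2^2x_3 - x_1x_2^2 + x_1x_3^2 - 2x_1x_3 + 2x_2^3x_3 + x_2x_3 + 2x_2 → -x_1x_2^2 + x_1x_3^2 - 2x_1x_3 + 2x_2^3x_3 + x_2x_3^2 - x_2x_3 + 2x_2
  leading term x_1x_2^2: subtract (2x_2)·h_1 from -x_1x_2^2 + x_1x_3^2 - 2x_1x_3 + 2x_2^3x_3 + x_2x_3^2 - x_2x_3 + 2x_2 → x_1x_3^2 - 2x_1x_3 + 2x_2^3x_3 + x_2x_3^2
  leading term x_1x_3^2: no divisor's leading term divides it; move x_1x_3^2 to the remainder.
  leading term x_1x_3: no divisor's leading term divides it; move -2x_1x_3 to the remainder.
  leading term x_2^3x_3: subtract (2x_2)·k_4 from 2x_2^3x_3 + x_2x_3^2 → -x_2x_3^2 - x_2x_3
  leading term x_2x_3^2: no divisor's leading term divides it; move -x_2x_3^2 to the remainder.
  leading term x_2x_3: no divisor's leading term divides it; move -x_2x_3 to the remainder.
  remainder x_1x_3^2 - 2x_1x_3 - x_2x_3^2 - x_2x_3 ≠ 0; add k_5 = x_1x_3^2 - 2x_1x_3 - x_2x_3^2 - x_2x_3 to the basis.

S(h_2,h_3): lcm = x_1^2x_2x_3. S = -2x_1x_2^2x_3 - x_1x_2^2 + 2x_2^3x_3 + x_2x_3 + 2x_2.
  leading term x_1x_2^2x_3: subtract (-x_2x_3)·h_1 from -2x_1x_2^2x_3 - x_1x_2^2 + 2x_2^3x_3 + x_2x_3 + 2x_2 → -x_1x_2^2 + 2x_2^3x_3 + 2x_2x_3^2 + 2x_2x_3 + 2x_2
  leading term x_1x_2^2: subtract (2x_2)·h_1 from -x_1x_2^2 + 2x_2^3x_3 + 2x_2x_3^2 + 2x_2x_3 + 2x_2 → 2x_2^3x_3 + 2x_2x_3^2 - 2x_2x_3
  leading term x_2^3x_3: subtract (2x_2)·k_4 from 2x_2^3x_3 + 2x_2x_3^2 - 2x_2x_3 → 2x_2x_3
  leading term x_2x_3: no divisor's leading term divides it; move 2x_2x_3 to the remainder.
  remainder 2x_2x_3 ≠ 0; add k_6 = 2x_2x_3 to the basis.

S(h_1,k_5): lcm = x_1x_2x_3^2. S = 2x_1x_2x_3 + x_2^2x_3^2 + x_2^2x_3 + x_3^3 - 2x_3^2.
  leading term x_1x_2x_3: subtract (x_3)·h_1 from 2x_1x_2x_3 + x_2^2x_3^2 + x_2^2x_3 + x_3^3 - 2x_3^2 → x_2^2x_3^2 + x_2^2x_3 + x_3^3 + x_3^2 - x_3
  leading term x_2^2x_3^2: subtract (x_3)·k_4 from x_2^2x_3^2 + x_2^2x_3 + x_3^3 + x_3^2 - x_3 → x_2^2x_3 - 2x_3^2 - x_3
  leading term x_2^2x_3: subtract (1)·k_4 from x_2^2x_3 - 2x_3^2 - x_3 → 2x_3^2 + x_3
  leading term x_3^2: no divisor's leading term divides it; move 2x_3^2 to the remainder.
  leading term x_3: no divisor's leading term divides it; move x_3 to the remainder.
  remainder 2x_3^2 + x_3 ≠ 0; add k_7 = 2x_3^2 + x_3 to the basis.

The other S-polynomials (S(h_1,k_4), S(h_2,k_4), S(h_3,k_4), S(h_2,k_5), S(h_3,k_5), S(k_4,k_5), S(h_1,k_6), S(h_2,k_6), S(h_3,k_6), S(k_4,k_6), S(k_5,k_6), S(h_1,k_7), S(h_2,k_7), S(h_3,k_7), S(k_4,k_7), S(k_5,k_7), S(k_6,k_7)) all reduce to 0 modulo the current basis, so we have a Gröbner basis.
Inter-reduce: drop elements whose leading term is divisible by another's, tail-reduce, and make monic.
Reduced Gröbner basis: {x_1^2x_3 - 2x_3, x_1x_2 + x_3 - 2, x_2x_3, x_3^2 - 2x_3}.

The bases are distinct; the ideals are different.

No, the ideals differ.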